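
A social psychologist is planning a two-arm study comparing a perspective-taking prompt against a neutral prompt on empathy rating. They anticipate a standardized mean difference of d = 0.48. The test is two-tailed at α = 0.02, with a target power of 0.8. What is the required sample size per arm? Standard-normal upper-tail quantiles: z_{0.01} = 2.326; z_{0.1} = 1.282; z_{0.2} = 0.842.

n = 88 per group

For two independent groups with equal n: n = 2·((z_{α/2} + z_β) / d)².
z_{α/2} + z_β = 2.326 + 0.842 = 3.168.
n = 2 × (3.168 / 0.48)² = 2 × 6.600² = 2 × 43.56 = 87.1.
Round up to the next whole participant.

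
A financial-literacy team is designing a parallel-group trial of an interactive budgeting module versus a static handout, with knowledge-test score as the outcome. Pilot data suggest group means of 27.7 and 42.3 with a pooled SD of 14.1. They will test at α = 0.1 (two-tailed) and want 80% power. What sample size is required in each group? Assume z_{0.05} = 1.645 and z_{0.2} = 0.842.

n = 12 per group

Cohen's d = |M₁ − M₂| / SD_pooled = |27.7 − 42.3| / 14.1 = 14.6 / 14.1 = 1.035.
For two independent groups with equal n: n = 2·((z_{α/2} + z_β) / d)².
z_{α/2} + z_β = 1.645 + 0.842 = 2.487.
n = 2 × (2.487 / 1.035)² = 2 × 2.403² = 2 × 5.77 = 11.5.
Round up to the next whole participant.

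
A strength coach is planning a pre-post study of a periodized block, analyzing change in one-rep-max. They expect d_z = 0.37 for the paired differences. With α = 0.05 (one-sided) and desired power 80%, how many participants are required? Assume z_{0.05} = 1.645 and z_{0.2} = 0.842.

n = 46 pairs

For a paired (one-sample on differences) test: n = ((z_{α} + z_β) / d)².
z_{α} + z_β = 1.645 + 0.842 = 2.487.
n = (2.487 / 0.37)² = 6.722² = 45.18.
Round up.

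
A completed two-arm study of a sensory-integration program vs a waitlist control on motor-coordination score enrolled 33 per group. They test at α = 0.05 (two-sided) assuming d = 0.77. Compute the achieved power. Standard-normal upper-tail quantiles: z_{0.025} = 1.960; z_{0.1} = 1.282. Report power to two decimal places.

power ≈ 0.88

For two equal groups, power = Φ(d·√(n/2) − z_{α/2}).
d·√(n/2) = 0.77 × √(33/2) = 0.77 × 4.062 = 3.128.
z_β = 3.128 − 1.960 = 1.168.
Power = Φ(1.168) = 0.879.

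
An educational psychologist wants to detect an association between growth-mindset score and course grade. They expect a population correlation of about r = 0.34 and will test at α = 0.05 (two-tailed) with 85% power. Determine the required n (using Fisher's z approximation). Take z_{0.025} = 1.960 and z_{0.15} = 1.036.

n = 75

Fisher's z: C = ½·ln((1+r)/(1−r)) = ½·ln(2.0303) = 0.3541.
n = ((z_{α/2} + z_β)/C)² + 3.
(1.960 + 1.036) / 0.3541 = 2.996 / 0.3541 = 8.461.
n = 8.461² + 3 = 71.59 + 3 = 74.6.
Round up.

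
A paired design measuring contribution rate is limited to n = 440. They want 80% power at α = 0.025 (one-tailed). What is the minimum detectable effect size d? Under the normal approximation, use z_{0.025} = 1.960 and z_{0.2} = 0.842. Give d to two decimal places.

For a single sample (or paired design) of n = 440: d_min = (z_{α} + z_β)/√n.
z-sum = 1.960 + 0.842 = 2.802.
d_min = 2.802 / √440 = 2.802 / 20.976 = 0.134.

d_min ≈ 0.13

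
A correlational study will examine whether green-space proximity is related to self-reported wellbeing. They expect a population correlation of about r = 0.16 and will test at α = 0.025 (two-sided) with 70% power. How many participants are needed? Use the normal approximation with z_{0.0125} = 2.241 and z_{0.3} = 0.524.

n = 297

Fisher's z: C = ½·ln((1+r)/(1−r)) = ½·ln(1.3810) = 0.1614.
n = ((z_{α/2} + z_β)/C)² + 3.
(2.241 + 0.524) / 0.1614 = 2.765 / 0.1614 = 17.131.
n = 17.131² + 3 = 293.48 + 3 = 296.5.
Round up.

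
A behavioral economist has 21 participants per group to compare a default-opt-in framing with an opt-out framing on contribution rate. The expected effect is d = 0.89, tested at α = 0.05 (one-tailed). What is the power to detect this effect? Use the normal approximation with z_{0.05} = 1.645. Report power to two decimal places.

For two equal groups, power = Φ(d·√(n/2) − z_{α}).
d·√(n/2) = 0.89 × √(21/2) = 0.89 × 3.240 = 2.884.
z_β = 2.884 − 1.645 = 1.239.
Power = Φ(1.239) = 0.892.

power ≈ 0.89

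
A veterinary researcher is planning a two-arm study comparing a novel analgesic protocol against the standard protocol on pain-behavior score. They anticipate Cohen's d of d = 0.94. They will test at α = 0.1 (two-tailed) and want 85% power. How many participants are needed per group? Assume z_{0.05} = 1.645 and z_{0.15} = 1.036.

For two independent groups with equal n: n = 2·((z_{α/2} + z_β) / d)².
z_{α/2} + z_β = 1.645 + 1.036 = 2.681.
n = 2 × (2.681 / 0.94)² = 2 × 2.852² = 2 × 8.13 = 16.3.
Round up to the next whole participant.

n = 17 per group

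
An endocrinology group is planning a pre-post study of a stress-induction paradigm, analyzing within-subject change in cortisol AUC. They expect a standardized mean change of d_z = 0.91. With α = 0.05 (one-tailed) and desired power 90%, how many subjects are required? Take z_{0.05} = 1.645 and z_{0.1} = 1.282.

For a paired (one-sample on differences) test: n = ((z_{α} + z_β) / d)².
z_{α} + z_β = 1.645 + 1.282 = 2.927.
n = (2.927 / 0.91)² = 3.216² = 10.35.
Round up.

n = 11 pairs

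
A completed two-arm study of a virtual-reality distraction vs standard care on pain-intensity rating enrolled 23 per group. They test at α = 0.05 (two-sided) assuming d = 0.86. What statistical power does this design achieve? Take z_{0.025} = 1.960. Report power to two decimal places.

For two equal groups, power = Φ(d·√(n/2) − z_{α/2}).
d·√(n/2) = 0.86 × √(23/2) = 0.86 × 3.391 = 2.916.
z_β = 2.916 − 1.960 = 0.956.
Power = Φ(0.956) = 0.831.

power ≈ 0.83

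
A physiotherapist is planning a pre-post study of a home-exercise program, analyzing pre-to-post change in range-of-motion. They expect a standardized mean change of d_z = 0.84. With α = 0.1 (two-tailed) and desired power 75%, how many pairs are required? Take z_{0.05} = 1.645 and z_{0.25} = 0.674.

n = 8 pairs

For a paired (one-sample on differences) test: n = ((z_{α/2} + z_β) / d)².
z_{α/2} + z_β = 1.645 + 0.674 = 2.319.
n = (2.319 / 0.84)² = 2.761² = 7.62.
Round up.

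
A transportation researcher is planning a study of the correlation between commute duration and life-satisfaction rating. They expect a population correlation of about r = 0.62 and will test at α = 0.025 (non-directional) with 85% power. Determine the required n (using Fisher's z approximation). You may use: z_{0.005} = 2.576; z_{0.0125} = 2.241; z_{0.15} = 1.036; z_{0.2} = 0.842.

n = 24

Fisher's z: C = ½·ln((1+r)/(1−r)) = ½·ln(4.2632) = 0.7250.
n = ((z_{α/2} + z_β)/C)² + 3.
(2.241 + 1.036) / 0.7250 = 3.277 / 0.7250 = 4.520.
n = 4.520² + 3 = 20.43 + 3 = 23.4.
Round up.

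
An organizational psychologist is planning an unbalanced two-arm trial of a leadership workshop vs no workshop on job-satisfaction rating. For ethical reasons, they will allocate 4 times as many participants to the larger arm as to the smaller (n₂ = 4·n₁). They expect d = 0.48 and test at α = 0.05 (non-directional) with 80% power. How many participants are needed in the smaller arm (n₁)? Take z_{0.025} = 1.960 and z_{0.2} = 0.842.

n₁ = 43

With allocation ratio k = n₂/n₁ = 4, Var(x̄₁−x̄₂) = σ²(1/n₁ + 1/(k·n₁)) = σ²·(k+1)/(k·n₁).
So n₁ = (1 + 1/k)·((z_{α/2} + z_β)/d)² = 1.250 × (2.802/0.48)².
n₁ = 1.250 × 34.08 = 42.6.
Round up: n₁ = 43, giving n₂ = 4 × 43 = 172.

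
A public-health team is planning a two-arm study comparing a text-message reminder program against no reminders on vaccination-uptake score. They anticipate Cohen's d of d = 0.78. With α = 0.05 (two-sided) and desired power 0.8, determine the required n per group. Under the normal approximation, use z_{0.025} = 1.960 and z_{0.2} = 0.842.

n = 26 per group

For two independent groups with equal n: n = 2·((z_{α/2} + z_β) / d)².
z_{α/2} + z_β = 1.960 + 0.842 = 2.802.
n = 2 × (2.802 / 0.78)² = 2 × 3.592² = 2 × 12.90 = 25.8.
Round up to the next whole participant.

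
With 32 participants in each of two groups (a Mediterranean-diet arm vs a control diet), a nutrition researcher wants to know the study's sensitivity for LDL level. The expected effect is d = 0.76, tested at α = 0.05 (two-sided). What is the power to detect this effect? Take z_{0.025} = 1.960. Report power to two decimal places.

power ≈ 0.86

For two equal groups, power = Φ(d·√(n/2) − z_{α/2}).
d·√(n/2) = 0.76 × √(32/2) = 0.76 × 4.000 = 3.040.
z_β = 3.040 − 1.960 = 1.080.
Power = Φ(1.080) = 0.860.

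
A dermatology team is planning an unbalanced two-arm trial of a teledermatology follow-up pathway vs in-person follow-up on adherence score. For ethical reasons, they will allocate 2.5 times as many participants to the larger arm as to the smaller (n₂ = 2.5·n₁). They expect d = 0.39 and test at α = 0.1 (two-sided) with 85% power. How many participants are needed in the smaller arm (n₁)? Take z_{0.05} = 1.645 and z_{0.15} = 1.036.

With allocation ratio k = n₂/n₁ = 2.5, Var(x̄₁−x̄₂) = σ²(1/n₁ + 1/(k·n₁)) = σ²·(k+1)/(k·n₁).
So n₁ = (1 + 1/k)·((z_{α/2} + z_β)/d)² = 1.400 × (2.681/0.39)².
n₁ = 1.400 × 47.26 = 66.2.
Round up: n₁ = 67, giving n₂ = ⌈2.5 × 67⌉ = ⌈167.5⌉ = 168.

n₁ = 67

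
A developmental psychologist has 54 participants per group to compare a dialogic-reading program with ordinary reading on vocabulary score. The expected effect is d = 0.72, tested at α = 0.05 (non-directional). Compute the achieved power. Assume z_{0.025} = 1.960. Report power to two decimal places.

For two equal groups, power = Φ(d·√(n/2) − z_{α/2}).
d·√(n/2) = 0.72 × √(54/2) = 0.72 × 5.196 = 3.741.
z_β = 3.741 − 1.960 = 1.781.
Power = Φ(1.781) = 0.963.

power ≈ 0.96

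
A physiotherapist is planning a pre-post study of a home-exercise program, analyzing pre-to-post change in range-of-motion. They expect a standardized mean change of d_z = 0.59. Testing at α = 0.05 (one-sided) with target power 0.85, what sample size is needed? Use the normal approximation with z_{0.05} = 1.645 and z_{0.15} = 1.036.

For a paired (one-sample on differences) test: n = ((z_{α} + z_β) / d)².
z_{α} + z_β = 1.645 + 1.036 = 2.681.
n = (2.681 / 0.59)² = 4.544² = 20.65.
Round up.

n = 21 pairs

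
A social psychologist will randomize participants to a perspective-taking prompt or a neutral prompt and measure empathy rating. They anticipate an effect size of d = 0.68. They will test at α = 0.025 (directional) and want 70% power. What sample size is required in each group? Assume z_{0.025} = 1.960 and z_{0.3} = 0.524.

n = 27 per group

For two independent groups with equal n: n = 2·((z_{α} + z_β) / d)².
z_{α} + z_β = 1.960 + 0.524 = 2.484.
n = 2 × (2.484 / 0.68)² = 2 × 3.653² = 2 × 13.34 = 26.7.
Round up to the next whole participant.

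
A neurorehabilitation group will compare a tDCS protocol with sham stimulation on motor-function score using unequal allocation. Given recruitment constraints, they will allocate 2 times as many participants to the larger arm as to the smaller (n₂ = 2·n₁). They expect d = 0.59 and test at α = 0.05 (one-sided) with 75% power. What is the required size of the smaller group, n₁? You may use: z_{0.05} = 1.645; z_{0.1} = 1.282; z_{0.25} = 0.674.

With allocation ratio k = n₂/n₁ = 2, Var(x̄₁−x̄₂) = σ²(1/n₁ + 1/(k·n₁)) = σ²·(k+1)/(k·n₁).
So n₁ = (1 + 1/k)·((z_{α} + z_β)/d)² = 1.500 × (2.319/0.59)².
n₁ = 1.500 × 15.45 = 23.2.
Round up: n₁ = 24, giving n₂ = 2 × 24 = 48.

n₁ = 24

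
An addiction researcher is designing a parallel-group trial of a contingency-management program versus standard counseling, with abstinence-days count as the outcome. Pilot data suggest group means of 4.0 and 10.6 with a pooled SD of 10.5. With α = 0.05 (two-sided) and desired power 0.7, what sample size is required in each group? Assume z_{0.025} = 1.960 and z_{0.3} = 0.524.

n = 32 per group

Cohen's d = |M₁ − M₂| / SD_pooled = |4.0 − 10.6| / 10.5 = 6.6 / 10.5 = 0.629.
For two independent groups with equal n: n = 2·((z_{α/2} + z_β) / d)².
z_{α/2} + z_β = 1.960 + 0.524 = 2.484.
n = 2 × (2.484 / 0.629)² = 2 × 3.949² = 2 × 15.60 = 31.2.
Round up to the next whole participant.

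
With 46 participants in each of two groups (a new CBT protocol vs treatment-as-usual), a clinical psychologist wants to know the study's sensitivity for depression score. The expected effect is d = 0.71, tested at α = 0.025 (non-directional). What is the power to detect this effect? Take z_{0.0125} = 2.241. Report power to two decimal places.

power ≈ 0.88

For two equal groups, power = Φ(d·√(n/2) − z_{α/2}).
d·√(n/2) = 0.71 × √(46/2) = 0.71 × 4.796 = 3.405.
z_β = 3.405 − 2.241 = 1.164.
Power = Φ(1.164) = 0.878.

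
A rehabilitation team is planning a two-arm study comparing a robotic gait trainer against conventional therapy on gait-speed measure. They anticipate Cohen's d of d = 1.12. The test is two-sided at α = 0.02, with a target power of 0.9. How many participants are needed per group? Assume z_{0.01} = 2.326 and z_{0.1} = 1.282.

n = 21 per group

For two independent groups with equal n: n = 2·((z_{α/2} + z_β) / d)².
z_{α/2} + z_β = 2.326 + 1.282 = 3.608.
n = 2 × (3.608 / 1.12)² = 2 × 3.221² = 2 × 10.38 = 20.8.
Round up to the next whole participant.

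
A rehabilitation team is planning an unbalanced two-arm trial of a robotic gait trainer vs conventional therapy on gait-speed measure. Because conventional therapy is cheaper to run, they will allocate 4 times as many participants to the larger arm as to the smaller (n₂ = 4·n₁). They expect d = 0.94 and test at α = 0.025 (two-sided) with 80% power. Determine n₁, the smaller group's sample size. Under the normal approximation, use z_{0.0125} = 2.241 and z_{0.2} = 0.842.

n₁ = 14

With allocation ratio k = n₂/n₁ = 4, Var(x̄₁−x̄₂) = σ²(1/n₁ + 1/(k·n₁)) = σ²·(k+1)/(k·n₁).
So n₁ = (1 + 1/k)·((z_{α/2} + z_β)/d)² = 1.250 × (3.083/0.94)².
n₁ = 1.250 × 10.76 = 13.4.
Round up: n₁ = 14, giving n₂ = 4 × 14 = 56.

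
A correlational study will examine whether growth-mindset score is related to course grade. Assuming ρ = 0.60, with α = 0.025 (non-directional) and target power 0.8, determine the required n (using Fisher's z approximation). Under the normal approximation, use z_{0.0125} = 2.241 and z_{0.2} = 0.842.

Fisher's z: C = ½·ln((1+r)/(1−r)) = ½·ln(4.0000) = 0.6931.
n = ((z_{α/2} + z_β)/C)² + 3.
(2.241 + 0.842) / 0.6931 = 3.083 / 0.6931 = 4.448.
n = 4.448² + 3 = 19.79 + 3 = 22.8.
Round up.

n = 23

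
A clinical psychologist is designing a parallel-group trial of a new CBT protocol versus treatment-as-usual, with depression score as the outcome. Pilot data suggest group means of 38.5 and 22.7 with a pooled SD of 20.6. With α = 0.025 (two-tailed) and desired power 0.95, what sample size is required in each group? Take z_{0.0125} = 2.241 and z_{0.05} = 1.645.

Cohen's d = |M₁ − M₂| / SD_pooled = |38.5 − 22.7| / 20.6 = 15.8 / 20.6 = 0.767.
For two independent groups with equal n: n = 2·((z_{α/2} + z_β) / d)².
z_{α/2} + z_β = 2.241 + 1.645 = 3.886.
n = 2 × (3.886 / 0.767)² = 2 × 5.066² = 2 × 25.67 = 51.3.
Round up to the next whole participant.

n = 52 per group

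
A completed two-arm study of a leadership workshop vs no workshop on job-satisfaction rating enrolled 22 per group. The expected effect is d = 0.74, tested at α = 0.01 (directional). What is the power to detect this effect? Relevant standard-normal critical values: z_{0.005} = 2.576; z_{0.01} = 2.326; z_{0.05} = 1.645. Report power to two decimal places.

power ≈ 0.55

For two equal groups, power = Φ(d·√(n/2) − z_{α}).
d·√(n/2) = 0.74 × √(22/2) = 0.74 × 3.317 = 2.454.
z_β = 2.454 − 2.326 = 0.128.
Power = Φ(0.128) = 0.551.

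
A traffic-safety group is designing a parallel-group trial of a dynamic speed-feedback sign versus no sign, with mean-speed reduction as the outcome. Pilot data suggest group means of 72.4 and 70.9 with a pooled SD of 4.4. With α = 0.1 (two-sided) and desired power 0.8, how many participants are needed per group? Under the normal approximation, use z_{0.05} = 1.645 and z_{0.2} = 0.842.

Cohen's d = |M₁ − M₂| / SD_pooled = |72.4 − 70.9| / 4.4 = 1.5 / 4.4 = 0.341.
For two independent groups with equal n: n = 2·((z_{α/2} + z_β) / d)².
z_{α/2} + z_β = 1.645 + 0.842 = 2.487.
n = 2 × (2.487 / 0.341)² = 2 × 7.293² = 2 × 53.19 = 106.4.
Round up to the next whole participant.

n = 107 per group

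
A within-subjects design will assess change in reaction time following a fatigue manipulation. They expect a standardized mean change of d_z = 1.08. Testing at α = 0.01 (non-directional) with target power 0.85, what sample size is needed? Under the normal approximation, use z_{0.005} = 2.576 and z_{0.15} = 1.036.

For a paired (one-sample on differences) test: n = ((z_{α/2} + z_β) / d)².
z_{α/2} + z_β = 2.576 + 1.036 = 3.612.
n = (3.612 / 1.08)² = 3.344² = 11.19.
Round up.

n = 12 pairs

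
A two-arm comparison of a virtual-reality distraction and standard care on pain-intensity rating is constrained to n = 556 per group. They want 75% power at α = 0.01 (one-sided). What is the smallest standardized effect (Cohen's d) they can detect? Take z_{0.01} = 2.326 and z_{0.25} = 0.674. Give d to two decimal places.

d_min ≈ 0.18

For two independent groups of n = 556 each: d_min = (z_{α} + z_β)·√(2/n).
z-sum = 2.326 + 0.674 = 3.000.
d_min = 3.000 × √(2/556) = 3.000 × 0.0600 = 0.180.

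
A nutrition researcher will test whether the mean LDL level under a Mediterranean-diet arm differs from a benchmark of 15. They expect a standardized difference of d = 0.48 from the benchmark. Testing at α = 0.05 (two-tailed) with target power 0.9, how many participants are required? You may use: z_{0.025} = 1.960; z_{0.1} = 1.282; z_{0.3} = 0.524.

For a one-sample test: n = ((z_{α/2} + z_β) / d)².
z_{α/2} + z_β = 1.960 + 1.282 = 3.242.
n = (3.242 / 0.48)² = 6.754² = 45.62.
Round up.

n = 46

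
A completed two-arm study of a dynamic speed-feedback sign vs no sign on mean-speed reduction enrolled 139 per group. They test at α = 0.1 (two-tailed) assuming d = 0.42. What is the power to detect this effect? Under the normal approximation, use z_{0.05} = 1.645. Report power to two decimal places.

For two equal groups, power = Φ(d·√(n/2) − z_{α/2}).
d·√(n/2) = 0.42 × √(139/2) = 0.42 × 8.337 = 3.501.
z_β = 3.501 − 1.645 = 1.856.
Power = Φ(1.856) = 0.968.

power ≈ 0.97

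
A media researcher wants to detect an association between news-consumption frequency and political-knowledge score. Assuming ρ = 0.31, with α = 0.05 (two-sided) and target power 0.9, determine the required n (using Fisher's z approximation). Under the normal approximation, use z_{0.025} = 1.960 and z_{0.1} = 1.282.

n = 106

Fisher's z: C = ½·ln((1+r)/(1−r)) = ½·ln(1.8986) = 0.3205.
n = ((z_{α/2} + z_β)/C)² + 3.
(1.960 + 1.282) / 0.3205 = 3.242 / 0.3205 = 10.115.
n = 10.115² + 3 = 102.32 + 3 = 105.3.
Round up.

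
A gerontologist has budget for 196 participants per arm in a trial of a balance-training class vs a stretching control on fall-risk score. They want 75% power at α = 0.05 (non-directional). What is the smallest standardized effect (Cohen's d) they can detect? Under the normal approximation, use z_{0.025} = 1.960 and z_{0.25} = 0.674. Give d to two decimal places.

d_min ≈ 0.27

For two independent groups of n = 196 each: d_min = (z_{α/2} + z_β)·√(2/n).
z-sum = 1.960 + 0.674 = 2.634.
d_min = 2.634 × √(2/196) = 2.634 × 0.1010 = 0.266.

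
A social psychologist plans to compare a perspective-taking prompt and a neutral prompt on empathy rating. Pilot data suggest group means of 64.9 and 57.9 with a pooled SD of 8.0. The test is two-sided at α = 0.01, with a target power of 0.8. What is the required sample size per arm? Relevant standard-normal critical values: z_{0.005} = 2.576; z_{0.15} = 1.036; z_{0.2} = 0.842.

Cohen's d = |M₁ − M₂| / SD_pooled = |64.9 − 57.9| / 8.0 = 7.0 / 8.0 = 0.875.
For two independent groups with equal n: n = 2·((z_{α/2} + z_β) / d)².
z_{α/2} + z_β = 2.576 + 0.842 = 3.418.
n = 2 × (3.418 / 0.875)² = 2 × 3.906² = 2 × 15.26 = 30.5.
Round up to the next whole participant.

n = 31 per group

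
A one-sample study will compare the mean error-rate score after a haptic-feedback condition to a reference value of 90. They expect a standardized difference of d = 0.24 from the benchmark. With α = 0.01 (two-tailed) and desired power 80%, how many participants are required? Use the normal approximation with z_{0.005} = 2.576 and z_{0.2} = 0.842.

n = 203

For a one-sample test: n = ((z_{α/2} + z_β) / d)².
z_{α/2} + z_β = 2.576 + 0.842 = 3.418.
n = (3.418 / 0.24)² = 14.242² = 202.83.
Round up.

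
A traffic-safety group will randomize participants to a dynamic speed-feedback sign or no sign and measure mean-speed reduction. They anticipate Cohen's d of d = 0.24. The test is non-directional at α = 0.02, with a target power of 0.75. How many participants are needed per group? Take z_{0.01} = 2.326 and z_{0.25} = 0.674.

For two independent groups with equal n: n = 2·((z_{α/2} + z_β) / d)².
z_{α/2} + z_β = 2.326 + 0.674 = 3.000.
n = 2 × (3.000 / 0.24)² = 2 × 12.500² = 2 × 156.25 = 312.5.
Round up to the next whole participant.

n = 313 per group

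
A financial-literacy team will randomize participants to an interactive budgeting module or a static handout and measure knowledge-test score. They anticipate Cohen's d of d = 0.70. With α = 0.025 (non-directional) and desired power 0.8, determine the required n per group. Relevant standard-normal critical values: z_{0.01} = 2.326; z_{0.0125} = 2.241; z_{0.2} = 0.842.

n = 39 per group

For two independent groups with equal n: n = 2·((z_{α/2} + z_β) / d)².
z_{α/2} + z_β = 2.241 + 0.842 = 3.083.
n = 2 × (3.083 / 0.70)² = 2 × 4.404² = 2 × 19.40 = 38.8.
Round up to the next whole participant.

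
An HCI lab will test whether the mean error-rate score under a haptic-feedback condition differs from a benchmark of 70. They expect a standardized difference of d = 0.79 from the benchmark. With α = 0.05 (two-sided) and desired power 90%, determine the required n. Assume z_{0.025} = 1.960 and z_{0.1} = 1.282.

n = 17

For a one-sample test: n = ((z_{α/2} + z_β) / d)².
z_{α/2} + z_β = 1.960 + 1.282 = 3.242.
n = (3.242 / 0.79)² = 4.104² = 16.84.
Round up.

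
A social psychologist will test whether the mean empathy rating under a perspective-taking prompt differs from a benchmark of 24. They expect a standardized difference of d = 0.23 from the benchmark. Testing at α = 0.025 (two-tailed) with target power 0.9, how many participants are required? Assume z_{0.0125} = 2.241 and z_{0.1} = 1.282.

n = 235

For a one-sample test: n = ((z_{α/2} + z_β) / d)².
z_{α/2} + z_β = 2.241 + 1.282 = 3.523.
n = (3.523 / 0.23)² = 15.317² = 234.62.
Round up.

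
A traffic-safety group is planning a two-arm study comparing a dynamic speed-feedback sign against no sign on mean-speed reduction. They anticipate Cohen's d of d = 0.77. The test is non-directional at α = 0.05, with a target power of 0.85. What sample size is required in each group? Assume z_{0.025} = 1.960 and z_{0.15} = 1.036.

n = 31 per group

For two independent groups with equal n: n = 2·((z_{α/2} + z_β) / d)².
z_{α/2} + z_β = 1.960 + 1.036 = 2.996.
n = 2 × (2.996 / 0.77)² = 2 × 3.891² = 2 × 15.14 = 30.3.
Round up to the next whole participant.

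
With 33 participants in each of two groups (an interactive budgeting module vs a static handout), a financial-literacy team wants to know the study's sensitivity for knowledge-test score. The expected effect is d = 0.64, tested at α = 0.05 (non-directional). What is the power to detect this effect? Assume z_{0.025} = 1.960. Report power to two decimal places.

For two equal groups, power = Φ(d·√(n/2) − z_{α/2}).
d·√(n/2) = 0.64 × √(33/2) = 0.64 × 4.062 = 2.600.
z_β = 2.600 − 1.960 = 0.640.
Power = Φ(0.640) = 0.739.

power ≈ 0.74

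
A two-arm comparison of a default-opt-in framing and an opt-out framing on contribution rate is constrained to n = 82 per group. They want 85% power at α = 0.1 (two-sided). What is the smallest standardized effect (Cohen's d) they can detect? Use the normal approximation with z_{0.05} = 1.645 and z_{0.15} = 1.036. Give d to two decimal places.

d_min ≈ 0.42

For two independent groups of n = 82 each: d_min = (z_{α/2} + z_β)·√(2/n).
z-sum = 1.645 + 1.036 = 2.681.
d_min = 2.681 × √(2/82) = 2.681 × 0.1562 = 0.419.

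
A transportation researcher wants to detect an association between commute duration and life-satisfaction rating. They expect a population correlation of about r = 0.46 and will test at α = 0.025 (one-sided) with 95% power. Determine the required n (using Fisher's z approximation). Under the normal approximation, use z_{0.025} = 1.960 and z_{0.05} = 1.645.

n = 56

Fisher's z: C = ½·ln((1+r)/(1−r)) = ½·ln(2.7037) = 0.4973.
n = ((z_{α} + z_β)/C)² + 3.
(1.960 + 1.645) / 0.4973 = 3.605 / 0.4973 = 7.249.
n = 7.249² + 3 = 52.55 + 3 = 55.6.
Round up.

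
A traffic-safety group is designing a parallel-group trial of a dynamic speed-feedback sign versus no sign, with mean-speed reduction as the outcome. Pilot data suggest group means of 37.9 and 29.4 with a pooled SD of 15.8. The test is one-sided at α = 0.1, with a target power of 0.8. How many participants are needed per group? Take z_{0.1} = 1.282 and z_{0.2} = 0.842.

Cohen's d = |M₁ − M₂| / SD_pooled = |37.9 − 29.4| / 15.8 = 8.5 / 15.8 = 0.538.
For two independent groups with equal n: n = 2·((z_{α} + z_β) / d)².
z_{α} + z_β = 1.282 + 0.842 = 2.124.
n = 2 × (2.124 / 0.538)² = 2 × 3.948² = 2 × 15.59 = 31.2.
Round up to the next whole participant.

n = 32 per group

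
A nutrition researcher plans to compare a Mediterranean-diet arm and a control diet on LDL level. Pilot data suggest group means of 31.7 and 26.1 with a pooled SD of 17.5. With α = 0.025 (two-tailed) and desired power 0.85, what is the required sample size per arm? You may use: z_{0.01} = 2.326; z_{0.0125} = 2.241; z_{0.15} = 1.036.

n = 210 per group

Cohen's d = |M₁ − M₂| / SD_pooled = |31.7 − 26.1| / 17.5 = 5.6 / 17.5 = 0.320.
For two independent groups with equal n: n = 2·((z_{α/2} + z_β) / d)².
z_{α/2} + z_β = 2.241 + 1.036 = 3.277.
n = 2 × (3.277 / 0.320)² = 2 × 10.241² = 2 × 104.87 = 209.7.
Round up to the next whole participant.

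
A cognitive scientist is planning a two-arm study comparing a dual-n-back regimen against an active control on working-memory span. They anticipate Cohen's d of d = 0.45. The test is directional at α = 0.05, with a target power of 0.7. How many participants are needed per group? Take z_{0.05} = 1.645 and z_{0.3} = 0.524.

For two independent groups with equal n: n = 2·((z_{α} + z_β) / d)².
z_{α} + z_β = 1.645 + 0.524 = 2.169.
n = 2 × (2.169 / 0.45)² = 2 × 4.820² = 2 × 23.23 = 46.5.
Round up to the next whole participant.

n = 47 per group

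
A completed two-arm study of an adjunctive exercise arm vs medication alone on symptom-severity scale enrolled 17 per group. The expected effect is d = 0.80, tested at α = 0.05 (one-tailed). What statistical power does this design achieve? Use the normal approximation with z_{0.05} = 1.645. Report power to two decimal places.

power ≈ 0.75

For two equal groups, power = Φ(d·√(n/2) − z_{α}).
d·√(n/2) = 0.80 × √(17/2) = 0.80 × 2.915 = 2.332.
z_β = 2.332 − 1.645 = 0.687.
Power = Φ(0.687) = 0.754.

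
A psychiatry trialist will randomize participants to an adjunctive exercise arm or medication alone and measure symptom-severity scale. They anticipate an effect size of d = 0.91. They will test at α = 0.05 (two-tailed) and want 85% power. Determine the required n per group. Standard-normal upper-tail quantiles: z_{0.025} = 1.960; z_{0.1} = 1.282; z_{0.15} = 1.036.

For two independent groups with equal n: n = 2·((z_{α/2} + z_β) / d)².
z_{α/2} + z_β = 1.960 + 1.036 = 2.996.
n = 2 × (2.996 / 0.91)² = 2 × 3.292² = 2 × 10.84 = 21.7.
Round up to the next whole participant.

n = 22 per group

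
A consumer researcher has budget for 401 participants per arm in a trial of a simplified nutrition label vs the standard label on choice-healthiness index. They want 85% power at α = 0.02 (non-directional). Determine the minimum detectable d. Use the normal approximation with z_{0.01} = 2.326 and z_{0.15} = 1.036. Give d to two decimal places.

For two independent groups of n = 401 each: d_min = (z_{α/2} + z_β)·√(2/n).
z-sum = 2.326 + 1.036 = 3.362.
d_min = 3.362 × √(2/401) = 3.362 × 0.0706 = 0.237.

d_min ≈ 0.24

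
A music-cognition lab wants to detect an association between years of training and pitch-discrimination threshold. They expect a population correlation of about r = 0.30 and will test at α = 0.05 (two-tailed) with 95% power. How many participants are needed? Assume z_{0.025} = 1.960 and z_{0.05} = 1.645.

Fisher's z: C = ½·ln((1+r)/(1−r)) = ½·ln(1.8571) = 0.3095.
n = ((z_{α/2} + z_β)/C)² + 3.
(1.960 + 1.645) / 0.3095 = 3.605 / 0.3095 = 11.648.
n = 11.648² + 3 = 135.67 + 3 = 138.7.
Round up.

n = 139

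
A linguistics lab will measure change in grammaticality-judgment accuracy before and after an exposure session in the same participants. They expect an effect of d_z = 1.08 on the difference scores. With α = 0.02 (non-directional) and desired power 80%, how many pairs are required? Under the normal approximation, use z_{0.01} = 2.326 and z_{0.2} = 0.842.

n = 9 pairs

For a paired (one-sample on differences) test: n = ((z_{α/2} + z_β) / d)².
z_{α/2} + z_β = 2.326 + 0.842 = 3.168.
n = (3.168 / 1.08)² = 2.933² = 8.60.
Round up.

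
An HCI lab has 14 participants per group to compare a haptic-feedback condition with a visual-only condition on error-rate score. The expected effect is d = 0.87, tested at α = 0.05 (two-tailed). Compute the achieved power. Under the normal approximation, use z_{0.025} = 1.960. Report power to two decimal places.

power ≈ 0.63

For two equal groups, power = Φ(d·√(n/2) − z_{α/2}).
d·√(n/2) = 0.87 × √(14/2) = 0.87 × 2.646 = 2.302.
z_β = 2.302 − 1.960 = 0.342.
Power = Φ(0.342) = 0.634.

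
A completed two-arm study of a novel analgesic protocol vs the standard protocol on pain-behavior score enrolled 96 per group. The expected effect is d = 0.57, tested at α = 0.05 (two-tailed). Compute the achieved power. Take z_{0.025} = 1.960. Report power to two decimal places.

power ≈ 0.98

For two equal groups, power = Φ(d·√(n/2) − z_{α/2}).
d·√(n/2) = 0.57 × √(96/2) = 0.57 × 6.928 = 3.949.
z_β = 3.949 − 1.960 = 1.989.
Power = Φ(1.989) = 0.977.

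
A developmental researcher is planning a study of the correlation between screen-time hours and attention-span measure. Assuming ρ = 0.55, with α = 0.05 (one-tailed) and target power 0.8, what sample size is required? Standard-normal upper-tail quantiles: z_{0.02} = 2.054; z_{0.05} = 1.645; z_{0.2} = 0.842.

n = 20

Fisher's z: C = ½·ln((1+r)/(1−r)) = ½·ln(3.4444) = 0.6184.
n = ((z_{α} + z_β)/C)² + 3.
(1.645 + 0.842) / 0.6184 = 2.487 / 0.6184 = 4.022.
n = 4.022² + 3 = 16.17 + 3 = 19.2.
Round up.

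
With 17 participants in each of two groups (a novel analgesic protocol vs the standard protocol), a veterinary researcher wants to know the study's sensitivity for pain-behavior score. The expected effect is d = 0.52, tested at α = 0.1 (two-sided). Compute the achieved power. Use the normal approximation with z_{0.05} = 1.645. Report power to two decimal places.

For two equal groups, power = Φ(d·√(n/2) − z_{α/2}).
d·√(n/2) = 0.52 × √(17/2) = 0.52 × 2.915 = 1.516.
z_β = 1.516 − 1.645 = -0.129.
Power = Φ(-0.129) = 0.449.

power ≈ 0.45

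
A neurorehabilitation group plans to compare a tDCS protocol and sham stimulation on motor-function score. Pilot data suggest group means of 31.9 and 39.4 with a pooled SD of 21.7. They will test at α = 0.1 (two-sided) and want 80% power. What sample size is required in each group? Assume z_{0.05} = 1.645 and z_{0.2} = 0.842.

Cohen's d = |M₁ − M₂| / SD_pooled = |31.9 − 39.4| / 21.7 = 7.5 / 21.7 = 0.346.
For two independent groups with equal n: n = 2·((z_{α/2} + z_β) / d)².
z_{α/2} + z_β = 1.645 + 0.842 = 2.487.
n = 2 × (2.487 / 0.346)² = 2 × 7.188² = 2 × 51.67 = 103.3.
Round up to the next whole participant.

n = 104 per group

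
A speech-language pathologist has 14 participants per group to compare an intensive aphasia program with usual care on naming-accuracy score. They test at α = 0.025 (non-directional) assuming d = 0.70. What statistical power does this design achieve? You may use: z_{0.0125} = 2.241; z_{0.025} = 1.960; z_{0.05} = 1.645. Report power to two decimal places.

power ≈ 0.35

For two equal groups, power = Φ(d·√(n/2) − z_{α/2}).
d·√(n/2) = 0.70 × √(14/2) = 0.70 × 2.646 = 1.852.
z_β = 1.852 − 2.241 = -0.389.
Power = Φ(-0.389) = 0.349.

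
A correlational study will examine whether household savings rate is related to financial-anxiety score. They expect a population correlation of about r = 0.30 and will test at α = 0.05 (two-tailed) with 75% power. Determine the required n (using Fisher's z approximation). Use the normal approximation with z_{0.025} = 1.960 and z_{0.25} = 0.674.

Fisher's z: C = ½·ln((1+r)/(1−r)) = ½·ln(1.8571) = 0.3095.
n = ((z_{α/2} + z_β)/C)² + 3.
(1.960 + 0.674) / 0.3095 = 2.634 / 0.3095 = 8.511.
n = 8.511² + 3 = 72.43 + 3 = 75.4.
Round up.

n = 76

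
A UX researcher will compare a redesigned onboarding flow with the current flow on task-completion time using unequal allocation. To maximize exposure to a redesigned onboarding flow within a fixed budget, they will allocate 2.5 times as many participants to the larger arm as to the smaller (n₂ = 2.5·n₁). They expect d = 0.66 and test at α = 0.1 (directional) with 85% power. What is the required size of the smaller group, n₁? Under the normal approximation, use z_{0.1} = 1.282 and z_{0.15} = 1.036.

With allocation ratio k = n₂/n₁ = 2.5, Var(x̄₁−x̄₂) = σ²(1/n₁ + 1/(k·n₁)) = σ²·(k+1)/(k·n₁).
So n₁ = (1 + 1/k)·((z_{α} + z_β)/d)² = 1.400 × (2.318/0.66)².
n₁ = 1.400 × 12.33 = 17.3.
Round up: n₁ = 18, giving n₂ = 2.5 × 18 = 45.

n₁ = 18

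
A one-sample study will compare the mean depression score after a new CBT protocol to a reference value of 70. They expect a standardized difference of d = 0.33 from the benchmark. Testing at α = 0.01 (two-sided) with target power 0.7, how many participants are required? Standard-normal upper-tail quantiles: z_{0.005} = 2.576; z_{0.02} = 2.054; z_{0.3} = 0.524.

For a one-sample test: n = ((z_{α/2} + z_β) / d)².
z_{α/2} + z_β = 2.576 + 0.524 = 3.100.
n = (3.100 / 0.33)² = 9.394² = 88.25.
Round up.

n = 89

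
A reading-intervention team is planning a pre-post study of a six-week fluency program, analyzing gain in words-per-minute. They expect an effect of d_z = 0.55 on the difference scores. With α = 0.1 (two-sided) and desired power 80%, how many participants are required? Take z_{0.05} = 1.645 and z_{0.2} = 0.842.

n = 21 pairs

For a paired (one-sample on differences) test: n = ((z_{α/2} + z_β) / d)².
z_{α/2} + z_β = 1.645 + 0.842 = 2.487.
n = (2.487 / 0.55)² = 4.522² = 20.45.
Round up.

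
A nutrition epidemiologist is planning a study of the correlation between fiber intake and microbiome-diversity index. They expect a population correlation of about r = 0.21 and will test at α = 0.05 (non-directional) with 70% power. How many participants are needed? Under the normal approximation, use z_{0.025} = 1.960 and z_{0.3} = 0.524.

n = 139

Fisher's z: C = ½·ln((1+r)/(1−r)) = ½·ln(1.5316) = 0.2132.
n = ((z_{α/2} + z_β)/C)² + 3.
(1.960 + 0.524) / 0.2132 = 2.484 / 0.2132 = 11.651.
n = 11.651² + 3 = 135.75 + 3 = 138.7.
Round up.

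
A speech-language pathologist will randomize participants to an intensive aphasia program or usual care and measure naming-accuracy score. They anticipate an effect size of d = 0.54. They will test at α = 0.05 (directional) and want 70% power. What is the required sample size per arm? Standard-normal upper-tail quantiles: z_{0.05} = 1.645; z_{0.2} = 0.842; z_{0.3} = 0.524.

For two independent groups with equal n: n = 2·((z_{α} + z_β) / d)².
z_{α} + z_β = 1.645 + 0.524 = 2.169.
n = 2 × (2.169 / 0.54)² = 2 × 4.017² = 2 × 16.13 = 32.3.
Round up to the next whole participant.

n = 33 per group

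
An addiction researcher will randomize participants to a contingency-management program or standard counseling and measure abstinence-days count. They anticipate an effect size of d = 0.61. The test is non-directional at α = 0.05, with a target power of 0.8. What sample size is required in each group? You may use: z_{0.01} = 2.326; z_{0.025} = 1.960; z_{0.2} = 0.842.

n = 43 per group

For two independent groups with equal n: n = 2·((z_{α/2} + z_β) / d)².
z_{α/2} + z_β = 1.960 + 0.842 = 2.802.
n = 2 × (2.802 / 0.61)² = 2 × 4.593² = 2 × 21.10 = 42.2.
Round up to the next whole participant.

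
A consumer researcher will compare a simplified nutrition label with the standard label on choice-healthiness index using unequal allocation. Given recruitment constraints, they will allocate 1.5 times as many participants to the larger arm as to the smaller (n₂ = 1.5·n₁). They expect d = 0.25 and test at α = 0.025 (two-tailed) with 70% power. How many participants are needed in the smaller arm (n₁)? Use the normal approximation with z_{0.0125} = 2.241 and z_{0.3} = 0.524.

n₁ = 204

With allocation ratio k = n₂/n₁ = 1.5, Var(x̄₁−x̄₂) = σ²(1/n₁ + 1/(k·n₁)) = σ²·(k+1)/(k·n₁).
So n₁ = (1 + 1/k)·((z_{α/2} + z_β)/d)² = 1.667 × (2.765/0.25)².
n₁ = 1.667 × 122.32 = 203.9.
Round up: n₁ = 204, giving n₂ = 1.5 × 204 = 306.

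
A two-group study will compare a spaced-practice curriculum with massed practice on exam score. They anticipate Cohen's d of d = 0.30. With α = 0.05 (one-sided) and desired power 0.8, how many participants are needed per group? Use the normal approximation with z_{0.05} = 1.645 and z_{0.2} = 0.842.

n = 138 per group

For two independent groups with equal n: n = 2·((z_{α} + z_β) / d)².
z_{α} + z_β = 1.645 + 0.842 = 2.487.
n = 2 × (2.487 / 0.30)² = 2 × 8.290² = 2 × 68.72 = 137.4.
Round up to the next whole participant.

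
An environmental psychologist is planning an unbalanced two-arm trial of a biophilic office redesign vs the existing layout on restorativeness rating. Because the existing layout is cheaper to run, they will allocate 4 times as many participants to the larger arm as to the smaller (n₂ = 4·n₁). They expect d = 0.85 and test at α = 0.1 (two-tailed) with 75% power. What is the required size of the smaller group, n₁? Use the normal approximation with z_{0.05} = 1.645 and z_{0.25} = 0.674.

With allocation ratio k = n₂/n₁ = 4, Var(x̄₁−x̄₂) = σ²(1/n₁ + 1/(k·n₁)) = σ²·(k+1)/(k·n₁).
So n₁ = (1 + 1/k)·((z_{α/2} + z_β)/d)² = 1.250 × (2.319/0.85)².
n₁ = 1.250 × 7.44 = 9.3.
Round up: n₁ = 10, giving n₂ = 4 × 10 = 40.

n₁ = 10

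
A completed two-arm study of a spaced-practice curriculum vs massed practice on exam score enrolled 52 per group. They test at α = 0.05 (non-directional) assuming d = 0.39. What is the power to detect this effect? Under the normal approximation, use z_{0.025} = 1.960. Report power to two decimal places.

power ≈ 0.51

For two equal groups, power = Φ(d·√(n/2) − z_{α/2}).
d·√(n/2) = 0.39 × √(52/2) = 0.39 × 5.099 = 1.989.
z_β = 1.989 − 1.960 = 0.029.
Power = Φ(0.029) = 0.511.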